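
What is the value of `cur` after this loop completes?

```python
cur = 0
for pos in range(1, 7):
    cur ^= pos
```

XOR of 1 to 6
`cur` takes the values: 0 → 1 → 3 → 0 → 4 → 1 → 7

Answer: 7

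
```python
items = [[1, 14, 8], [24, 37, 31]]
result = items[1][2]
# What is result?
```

Trace:
`items = [[1, 14, 8], [24, 37, 31]]` → items = [[1, 14, 8], [24, 37, 31]]
`result = items[1][2]` → result = 31
So result = 31

Answer: 31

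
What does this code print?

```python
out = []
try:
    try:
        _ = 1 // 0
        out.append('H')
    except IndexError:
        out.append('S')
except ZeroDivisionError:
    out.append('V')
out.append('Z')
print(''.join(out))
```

Execution trace: 'V' (outer except ZeroDivisionError) → 'Z' (after the try/except). Output: VZ

Answer: VZ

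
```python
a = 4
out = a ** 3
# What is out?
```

Trace:
`a = 4` → a = 4
`out = a ** 3` → out = 64
So out = 64

Answer: 64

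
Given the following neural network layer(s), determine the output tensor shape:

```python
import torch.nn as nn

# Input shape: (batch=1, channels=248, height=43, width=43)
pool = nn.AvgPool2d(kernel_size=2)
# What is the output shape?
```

Input: (1, 248, 43, 43) -> Output: (1, 248, 21, 21)

Answer: (1, 248, 21, 21)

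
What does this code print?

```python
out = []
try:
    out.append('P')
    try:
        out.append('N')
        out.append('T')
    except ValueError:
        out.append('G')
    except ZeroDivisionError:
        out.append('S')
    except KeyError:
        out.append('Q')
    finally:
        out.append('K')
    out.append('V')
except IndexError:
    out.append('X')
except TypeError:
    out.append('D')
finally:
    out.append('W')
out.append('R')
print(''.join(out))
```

Execution trace: 'P' (try body) → 'N' (inner try body) → 'T' (inner try body, no exception) → 'K' (inner finally) → 'V' (try body, no exception) → 'W' (finally) → 'R' (after the try/except). Output: PNTKVWR

Answer: PNTKVWR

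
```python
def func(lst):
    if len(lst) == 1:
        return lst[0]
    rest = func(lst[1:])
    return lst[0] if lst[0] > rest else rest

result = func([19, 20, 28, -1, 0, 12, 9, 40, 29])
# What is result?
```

Recursive max over [19, 20, 28, -1, 0, 12, 9, 40, 29] = 40

Answer: 40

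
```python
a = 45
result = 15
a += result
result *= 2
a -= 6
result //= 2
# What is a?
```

Trace:
`a = 45` → a = 45
`result = 15` → result = 15
`a += result` → a = 60
`result *= 2` → result = 30
`a -= 6` → a = 54
`result //= 2` → result = 15
So a = 54

Answer: 54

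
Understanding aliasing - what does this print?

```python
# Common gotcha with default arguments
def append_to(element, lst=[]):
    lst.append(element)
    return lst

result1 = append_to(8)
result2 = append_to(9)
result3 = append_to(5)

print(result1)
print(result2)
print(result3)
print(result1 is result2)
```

Key concept: mutable default argument gotcha.
Step by step:
`result1 = append_to(8)` → result1 = [8]
`result2 = append_to(9)` → result1 = [8, 9] (same object as result2); result2 = [8, 9] (same object as result1)
`result3 = append_to(5)` → result1 = [8, 9, 5] (same object as result2, result3); result2 = [8, 9, 5] (same object as result1, result3); result3 = [8, 9, 5] (same object as result1, result2)
`print(result1)` → prints [8, 9, 5]
`print(result2)` → prints [8, 9, 5]
`print(result3)` → prints [8, 9, 5]
`print(result1 is result2)` → prints True

Answer:
[8, 9, 5]
[8, 9, 5]
[8, 9, 5]
True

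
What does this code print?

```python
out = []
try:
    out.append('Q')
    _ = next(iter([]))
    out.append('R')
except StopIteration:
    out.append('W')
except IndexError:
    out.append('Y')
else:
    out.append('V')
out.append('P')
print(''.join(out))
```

Execution trace: 'Q' (try body) → 'W' (except StopIteration) → 'P' (after the try/except). Output: QWP

Answer: QWP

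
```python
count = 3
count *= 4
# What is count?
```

Trace:
`count = 3` → count = 3
`count *= 4` → count = 12
So count = 12

Answer: 12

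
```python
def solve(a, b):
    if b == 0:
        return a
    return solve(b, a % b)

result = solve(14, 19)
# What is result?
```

solve(14, 19) -> solve(19, 14) -> solve(14, 5) -> solve(5, 4) -> solve(4, 1) -> solve(1, 0) -> 1

Answer: 1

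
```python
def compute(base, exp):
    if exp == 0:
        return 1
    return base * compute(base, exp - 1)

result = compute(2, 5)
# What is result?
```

compute(2, 5) = 2 * 2 * 2 * 2 * 2 = 32

Answer: 32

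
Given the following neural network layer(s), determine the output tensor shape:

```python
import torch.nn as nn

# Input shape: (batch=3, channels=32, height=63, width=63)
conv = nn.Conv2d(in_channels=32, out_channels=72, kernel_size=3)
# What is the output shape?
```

Input: (3, 32, 63, 63) -> Output: (3, 72, 61, 61)

Answer: (3, 72, 61, 61)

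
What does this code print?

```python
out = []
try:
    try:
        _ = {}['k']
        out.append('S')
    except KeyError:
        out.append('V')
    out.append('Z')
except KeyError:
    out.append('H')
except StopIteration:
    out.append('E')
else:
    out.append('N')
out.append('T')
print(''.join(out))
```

Execution trace: 'V' (inner except KeyError) → 'Z' (try body, no exception) → 'N' (else) → 'T' (after the try/except). Output: VZNT

Answer: VZNT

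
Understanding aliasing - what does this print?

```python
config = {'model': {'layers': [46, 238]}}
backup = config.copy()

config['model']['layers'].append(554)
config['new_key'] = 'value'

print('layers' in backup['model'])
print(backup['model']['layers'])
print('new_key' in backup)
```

Key concept: shallow copy gotcha with nested dict.
Step by step:
`config = {'model': {'layers': [46, 238]}}` → config = {'model': {'layers': [46, 238]}}
`backup = config.copy()` → backup = {'model': {'layers': [46, 238]}}
`config['model']['layers'].append(554)` → config = {'model': {'layers': [46, 238, 554]}}; backup = {'model': {'layers': [46, 238, 554]}}
`config['new_key'] = 'value'` → config = {'model': {'layers': [46, 238, 554]}, 'new_key': 'value'}
`print('layers' in backup['model'])` → prints True
`print(backup['model']['layers'])` → prints [46, 238, 554]
`print('new_key' in backup)` → prints False

Answer:
True
[46, 238, 554]
False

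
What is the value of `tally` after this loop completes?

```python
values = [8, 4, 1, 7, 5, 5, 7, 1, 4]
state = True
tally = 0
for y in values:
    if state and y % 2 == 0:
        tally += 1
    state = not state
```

Count even values at even positions
`tally` takes the values: 0 → 1 → 2

Answer: 2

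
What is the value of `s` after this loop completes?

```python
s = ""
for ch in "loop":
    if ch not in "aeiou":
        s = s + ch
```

Remove vowels from 'loop'
`s` takes the values: "" → "l" → "lp"

Answer: "lp"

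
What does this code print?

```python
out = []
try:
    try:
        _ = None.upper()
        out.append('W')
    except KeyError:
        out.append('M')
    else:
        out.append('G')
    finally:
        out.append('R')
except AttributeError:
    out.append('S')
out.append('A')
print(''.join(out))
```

Execution trace: 'R' (inner finally) → 'S' (outer except AttributeError) → 'A' (after the try/except). Output: RSA

Answer: RSA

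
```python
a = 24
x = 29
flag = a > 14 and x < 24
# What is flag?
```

Trace:
`a = 24` → a = 24
`x = 29` → x = 29
`flag = a > 14 and x < 24` → flag = False
So flag = False

Answer: False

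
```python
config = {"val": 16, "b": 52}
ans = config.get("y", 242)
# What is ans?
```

Trace:
`config = {"val": 16, "b": 52}` → config = {'val': 16, 'b': 52}
`ans = config.get("y", 242)` → ans = 242
So ans = 242

Answer: 242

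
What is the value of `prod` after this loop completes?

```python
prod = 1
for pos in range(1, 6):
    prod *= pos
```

5! = 120
`prod` takes the values: 1 → 2 → 6 → 24 → 120

Answer: 120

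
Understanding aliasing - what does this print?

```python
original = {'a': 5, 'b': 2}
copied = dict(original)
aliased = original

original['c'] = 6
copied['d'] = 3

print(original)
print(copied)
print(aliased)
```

Key concept: dict() creates copy, assignment creates alias.
Step by step:
`original = {'a': 5, 'b': 2}` → original = {'a': 5, 'b': 2}
`copied = dict(original)` → copied = {'a': 5, 'b': 2}
`aliased = original` → aliased = {'a': 5, 'b': 2} (same object as original)
`original['c'] = 6` → original = {'a': 5, 'b': 2, 'c': 6} (same object as aliased); aliased = {'a': 5, 'b': 2, 'c': 6} (same object as original)
`copied['d'] = 3` → copied = {'a': 5, 'b': 2, 'd': 3}
`print(original)` → prints {'a': 5, 'b': 2, 'c': 6}
`print(copied)` → prints {'a': 5, 'b': 2, 'd': 3}
`print(aliased)` → prints {'a': 5, 'b': 2, 'c': 6}

Answer:
{'a': 5, 'b': 2, 'c': 6}
{'a': 5, 'b': 2, 'd': 3}
{'a': 5, 'b': 2, 'c': 6}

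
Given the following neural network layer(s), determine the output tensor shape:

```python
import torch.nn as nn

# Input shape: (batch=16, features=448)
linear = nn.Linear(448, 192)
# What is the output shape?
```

Input: (16, 448) -> Output: (16, 192)

Answer: (16, 192)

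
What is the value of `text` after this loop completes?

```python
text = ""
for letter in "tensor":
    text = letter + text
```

Reverse 'tensor'
`text` takes the values: "" → "t" → "et" → "net" → "snet" → "osnet" → "rosnet"

Answer: "rosnet"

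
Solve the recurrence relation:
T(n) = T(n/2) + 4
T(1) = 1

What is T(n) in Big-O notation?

Each step divides n by 2 and adds 4. After log_2(n) steps we reach T(1)=1. So T(n) = 4·log_2(n) + 1 = O(log n).

Answer: O(log n)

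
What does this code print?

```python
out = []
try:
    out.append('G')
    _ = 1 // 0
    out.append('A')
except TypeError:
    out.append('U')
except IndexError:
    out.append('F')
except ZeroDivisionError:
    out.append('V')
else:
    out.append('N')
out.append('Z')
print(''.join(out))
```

Execution trace: 'G' (try body) → 'V' (except ZeroDivisionError) → 'Z' (after the try/except). Output: GVZ

Answer: GVZ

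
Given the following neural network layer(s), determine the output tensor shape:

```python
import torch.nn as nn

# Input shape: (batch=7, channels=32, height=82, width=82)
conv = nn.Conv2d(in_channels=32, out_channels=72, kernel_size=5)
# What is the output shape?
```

Input: (7, 32, 82, 82) -> Output: (7, 72, 78, 78)

Answer: (7, 72, 78, 78)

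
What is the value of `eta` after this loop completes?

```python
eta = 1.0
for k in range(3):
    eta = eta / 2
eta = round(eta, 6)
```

Halving LR 3 times: 1 / 2^3
`eta` takes the values: 1.0 → 0.5 → 0.25 → 0.125

Answer: 0.125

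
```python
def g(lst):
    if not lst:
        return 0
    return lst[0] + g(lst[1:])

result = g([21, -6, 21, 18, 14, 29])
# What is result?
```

21 + (-6) + 21 + 18 + 14 + 29 + 0 = 97

Answer: 97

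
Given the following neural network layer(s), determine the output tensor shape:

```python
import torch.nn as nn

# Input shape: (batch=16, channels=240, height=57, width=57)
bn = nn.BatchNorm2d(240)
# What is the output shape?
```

Input: (16, 240, 57, 57) -> Output: (16, 240, 57, 57)

Answer: (16, 240, 57, 57)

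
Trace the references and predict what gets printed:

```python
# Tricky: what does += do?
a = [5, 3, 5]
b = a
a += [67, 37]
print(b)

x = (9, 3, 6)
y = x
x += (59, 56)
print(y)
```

Key concept: += behavior differs for mutable vs immutable.
Step by step:
`a = [5, 3, 5]` → a = [5, 3, 5]
`b = a` → b = [5, 3, 5] (same object as a)
`a += [67, 37]` → a = [5, 3, 5, 67, 37] (same object as b); b = [5, 3, 5, 67, 37] (same object as a)
`print(b)` → prints [5, 3, 5, 67, 37]
`x = (9, 3, 6)` → x = (9, 3, 6)
`y = x` → y = (9, 3, 6)
`x += (59, 56)` → x = (9, 3, 6, 59, 56)
`print(y)` → prints (9, 3, 6)

Answer:
[5, 3, 5, 67, 37]
(9, 3, 6)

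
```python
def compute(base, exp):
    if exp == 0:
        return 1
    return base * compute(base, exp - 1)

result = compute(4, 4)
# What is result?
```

compute(4, 4) = 4 * 4 * 4 * 4 = 256

Answer: 256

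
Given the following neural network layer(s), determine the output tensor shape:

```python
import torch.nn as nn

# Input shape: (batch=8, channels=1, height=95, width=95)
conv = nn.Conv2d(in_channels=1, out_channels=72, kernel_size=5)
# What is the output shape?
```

Input: (8, 1, 95, 95) -> Output: (8, 72, 91, 91)

Answer: (8, 72, 91, 91)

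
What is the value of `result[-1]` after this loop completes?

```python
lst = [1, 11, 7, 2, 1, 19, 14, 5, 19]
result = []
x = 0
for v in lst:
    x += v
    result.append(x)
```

Cumulative sum ends at 79
`result` takes the values: [] → [1] → [1, 12] → [1, 12, 19] → [1, 12, 19, 21] → [1, 12, 19, 21, 22] → [1, 12, 19, 21, 22, 41] → [1, 12, 19, 21, 22, 41, 55] → [1, 12, 19, 21, 22, 41, 55, 60] → [1, 12, 19, 21, 22, 41, 55, 60, 79]
So `result[-1]` = 79

Answer: 79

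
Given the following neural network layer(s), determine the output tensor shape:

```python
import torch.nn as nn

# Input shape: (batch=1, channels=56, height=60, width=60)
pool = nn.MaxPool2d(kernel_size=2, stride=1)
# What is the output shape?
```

Input: (1, 56, 60, 60) -> Output: (1, 56, 59, 59)

Answer: (1, 56, 59, 59)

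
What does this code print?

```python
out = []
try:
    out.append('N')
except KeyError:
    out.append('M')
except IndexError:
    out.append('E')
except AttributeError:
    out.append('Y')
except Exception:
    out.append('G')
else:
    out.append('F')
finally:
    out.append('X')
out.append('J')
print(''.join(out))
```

Execution trace: 'N' (try body, no exception) → 'F' (else) → 'X' (finally) → 'J' (after the try/except). Output: NFXJ

Answer: NFXJ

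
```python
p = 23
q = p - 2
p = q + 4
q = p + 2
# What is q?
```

Trace:
`p = 23` → p = 23
`q = p - 2` → q = 21
`p = q + 4` → p = 25
`q = p + 2` → q = 27
So q = 27

Answer: 27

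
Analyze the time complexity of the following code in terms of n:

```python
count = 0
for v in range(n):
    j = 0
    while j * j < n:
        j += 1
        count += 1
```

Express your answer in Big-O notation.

Each loop level contributes: n × √n. Multiplying the contributions gives O(n√n).

Answer: O(n√n)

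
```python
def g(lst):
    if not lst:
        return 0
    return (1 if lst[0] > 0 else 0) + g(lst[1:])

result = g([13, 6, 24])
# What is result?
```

Count of positive elements in [13, 6, 24] = 3

Answer: 3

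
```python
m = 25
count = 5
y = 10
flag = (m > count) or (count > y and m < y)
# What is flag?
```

Trace:
`m = 25` → m = 25
`count = 5` → count = 5
`y = 10` → y = 10
`flag = (m > count) or (count > y and m < y)` → flag = True
So flag = True

Answer: True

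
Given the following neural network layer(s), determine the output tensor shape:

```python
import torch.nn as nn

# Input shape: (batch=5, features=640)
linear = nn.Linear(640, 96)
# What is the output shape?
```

Input: (5, 640) -> Output: (5, 96)

Answer: (5, 96)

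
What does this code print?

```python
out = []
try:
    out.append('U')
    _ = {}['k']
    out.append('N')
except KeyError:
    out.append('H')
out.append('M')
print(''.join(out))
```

Execution trace: 'U' (try body) → 'H' (except KeyError) → 'M' (after the try/except). Output: UHM

Answer: UHM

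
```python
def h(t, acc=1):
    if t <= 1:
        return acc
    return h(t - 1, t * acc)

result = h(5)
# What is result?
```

Accumulator trace (n, acc): (5, 1) -> (4, 5) -> (3, 20) -> (2, 60) -> (1, 120) -> return 120

Answer: 120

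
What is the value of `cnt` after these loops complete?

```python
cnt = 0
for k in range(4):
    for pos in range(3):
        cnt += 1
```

4 * 3 = 12
`cnt` takes the values: 0 → 1 → 2 → 3 → 4 → 5 → 6 → 7 → 8 → 9 → 10 → 11 → 12

Answer: 12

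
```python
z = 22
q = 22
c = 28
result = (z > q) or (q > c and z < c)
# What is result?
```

Trace:
`z = 22` → z = 22
`q = 22` → q = 22
`c = 28` → c = 28
`result = (z > q) or (q > c and z < c)` → result = False
So result = False

Answer: False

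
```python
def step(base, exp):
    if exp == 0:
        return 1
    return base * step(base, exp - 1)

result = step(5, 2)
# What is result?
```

step(5, 2) = 5 * 5 = 25

Answer: 25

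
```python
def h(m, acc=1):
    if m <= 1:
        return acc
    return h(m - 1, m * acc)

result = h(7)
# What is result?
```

Accumulator trace (n, acc): (7, 1) -> (6, 7) -> (5, 42) -> (4, 210) -> (3, 840) -> (2, 2520) -> (1, 5040) -> return 5040

Answer: 5040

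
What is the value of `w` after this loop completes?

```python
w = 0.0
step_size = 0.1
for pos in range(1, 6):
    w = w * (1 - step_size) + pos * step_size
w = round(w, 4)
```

Moving average with lr=0.1
`w` takes the values: 0.0 → 0.1 → 0.29 → 0.561 → 0.9049 → 1.31441 → 1.3144

Answer: 1.3144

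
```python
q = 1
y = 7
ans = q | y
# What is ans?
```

Trace:
`q = 1` → q = 1
`y = 7` → y = 7
`ans = q | y` → ans = 7
So ans = 7

Answer: 7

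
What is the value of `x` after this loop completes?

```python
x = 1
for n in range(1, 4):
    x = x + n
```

Start at 1, add 1 through 3
`x` takes the values: 1 → 2 → 4 → 7

Answer: 7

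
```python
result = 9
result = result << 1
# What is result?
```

Trace:
`result = 9` → result = 9
`result = result << 1` → result = 18
So result = 18

Answer: 18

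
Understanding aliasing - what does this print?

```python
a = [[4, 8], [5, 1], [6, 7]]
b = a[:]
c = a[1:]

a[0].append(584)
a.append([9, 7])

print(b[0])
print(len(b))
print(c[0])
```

Key concept: slice with nested mutation.
Step by step:
`a = [[4, 8], [5, 1], [6, 7]]` → a = [[4, 8], [5, 1], [6, 7]]
`b = a[:]` → b = [[4, 8], [5, 1], [6, 7]]
`c = a[1:]` → c = [[5, 1], [6, 7]]
`a[0].append(584)` → a = [[4, 8, 584], [5, 1], [6, 7]]; b = [[4, 8, 584], [5, 1], [6, 7]]
`a.append([9, 7])` → a = [[4, 8, 584], [5, 1], [6, 7], [9, 7]]
`print(b[0])` → prints [4, 8, 584]
`print(len(b))` → prints 3
`print(c[0])` → prints [5, 1]

Answer:
[4, 8, 584]
3
[5, 1]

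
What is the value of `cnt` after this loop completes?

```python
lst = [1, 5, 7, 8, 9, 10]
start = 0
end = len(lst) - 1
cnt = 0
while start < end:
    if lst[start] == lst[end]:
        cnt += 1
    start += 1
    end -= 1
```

Count matching pairs from ends
`cnt` takes the values: 0

Answer: 0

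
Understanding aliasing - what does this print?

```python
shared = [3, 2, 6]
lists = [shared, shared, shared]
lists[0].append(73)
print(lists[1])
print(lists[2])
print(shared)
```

Key concept: list of same reference.
Step by step:
`shared = [3, 2, 6]` → shared = [3, 2, 6]
`lists = [shared, shared, shared]` → lists = [[3, 2, 6], [3, 2, 6], [3, 2, 6]]
`lists[0].append(73)` → shared = [3, 2, 6, 73]; lists = [[3, 2, 6, 73], [3, 2, 6, 73], [3, 2, 6, 73]]
`print(lists[1])` → prints [3, 2, 6, 73]
`print(lists[2])` → prints [3, 2, 6, 73]
`print(shared)` → prints [3, 2, 6, 73]

Answer:
[3, 2, 6, 73]
[3, 2, 6, 73]
[3, 2, 6, 73]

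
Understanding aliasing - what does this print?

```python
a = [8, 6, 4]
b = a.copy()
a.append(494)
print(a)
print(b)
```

Key concept: list.copy() creates independent copy.
Step by step:
`a = [8, 6, 4]` → a = [8, 6, 4]
`b = a.copy()` → b = [8, 6, 4]
`a.append(494)` → a = [8, 6, 4, 494]
`print(a)` → prints [8, 6, 4, 494]
`print(b)` → prints [8, 6, 4]

Answer:
[8, 6, 4, 494]
[8, 6, 4]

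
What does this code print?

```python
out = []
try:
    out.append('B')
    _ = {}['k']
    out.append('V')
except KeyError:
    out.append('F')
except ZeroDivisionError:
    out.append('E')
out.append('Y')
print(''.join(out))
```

Execution trace: 'B' (try body) → 'F' (except KeyError) → 'Y' (after the try/except). Output: BFY

Answer: BFY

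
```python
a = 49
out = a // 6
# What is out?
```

Trace:
`a = 49` → a = 49
`out = a // 6` → out = 8
So out = 8

Answer: 8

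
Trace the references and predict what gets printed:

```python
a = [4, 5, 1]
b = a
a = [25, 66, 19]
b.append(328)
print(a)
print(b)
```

Key concept: rebinding vs mutation: a is rebound to a new list, b still points at the original.
Step by step:
`a = [4, 5, 1]` → a = [4, 5, 1]
`b = a` → b = [4, 5, 1] (same object as a)
`a = [25, 66, 19]` → a = [25, 66, 19]
`b.append(328)` → b = [4, 5, 1, 328]
`print(a)` → prints [25, 66, 19]
`print(b)` → prints [4, 5, 1, 328]

Answer:
[25, 66, 19]
[4, 5, 1, 328]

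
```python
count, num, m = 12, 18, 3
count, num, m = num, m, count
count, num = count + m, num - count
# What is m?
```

Trace:
`count, num, m = 12, 18, 3` → count = 12; num = 18; m = 3
`count, num, m = num, m, count` → count = 18; num = 3; m = 12
`count, num = count + m, num - count` → count = 30; num = -15
So m = 12

Answer: 12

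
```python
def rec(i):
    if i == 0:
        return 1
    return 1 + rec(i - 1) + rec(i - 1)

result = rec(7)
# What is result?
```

rec(i) = 1 + 2·rec(i-1), rec(0)=1. Closed form: (1+1)·2^7 - 1 = 255.

Answer: 255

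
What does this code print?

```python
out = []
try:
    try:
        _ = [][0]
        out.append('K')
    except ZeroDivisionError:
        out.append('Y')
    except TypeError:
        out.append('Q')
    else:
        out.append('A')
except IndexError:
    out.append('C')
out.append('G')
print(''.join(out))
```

Execution trace: 'C' (outer except IndexError) → 'G' (after the try/except). Output: CG

Answer: CG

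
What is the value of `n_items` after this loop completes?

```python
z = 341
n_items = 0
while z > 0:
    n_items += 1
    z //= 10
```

Count digits by repeated division by 10
`n_items` takes the values: 0 → 1 → 2 → 3

Answer: 3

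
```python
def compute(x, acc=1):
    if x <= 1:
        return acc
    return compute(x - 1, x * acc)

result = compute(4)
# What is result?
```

Accumulator trace (n, acc): (4, 1) -> (3, 4) -> (2, 12) -> (1, 24) -> return 24

Answer: 24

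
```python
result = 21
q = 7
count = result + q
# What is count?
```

Trace:
`result = 21` → result = 21
`q = 7` → q = 7
`count = result + q` → count = 28
So count = 28

Answer: 28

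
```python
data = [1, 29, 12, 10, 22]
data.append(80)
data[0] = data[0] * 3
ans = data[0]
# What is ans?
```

Trace:
`data = [1, 29, 12, 10, 22]` → data = [1, 29, 12, 10, 22]
`data.append(80)` → data = [1, 29, 12, 10, 22, 80]
`data[0] = data[0] * 3` → data = [3, 29, 12, 10, 22, 80]
`ans = data[0]` → ans = 3
So ans = 3

Answer: 3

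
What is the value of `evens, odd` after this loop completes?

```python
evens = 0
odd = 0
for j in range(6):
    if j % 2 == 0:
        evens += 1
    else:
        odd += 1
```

Count evens and odds in range(6)
`evens, odd` takes the values: (0, 0) → (1, 0) → (1, 1) → (2, 1) → (2, 2) → (3, 2) → (3, 3)

Answer: 3, 3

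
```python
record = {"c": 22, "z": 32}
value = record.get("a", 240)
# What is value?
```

Trace:
`record = {"c": 22, "z": 32}` → record = {'c': 22, 'z': 32}
`value = record.get("a", 240)` → value = 240
So value = 240

Answer: 240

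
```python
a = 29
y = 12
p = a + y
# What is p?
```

Trace:
`a = 29` → a = 29
`y = 12` → y = 12
`p = a + y` → p = 41
So p = 41

Answer: 41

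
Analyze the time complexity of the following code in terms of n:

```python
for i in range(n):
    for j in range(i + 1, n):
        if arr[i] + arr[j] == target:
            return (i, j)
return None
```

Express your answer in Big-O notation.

This is Two sum brute force. Time complexity: O(n²).

Answer: O(n²)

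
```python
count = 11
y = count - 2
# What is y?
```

Trace:
`count = 11` → count = 11
`y = count - 2` → y = 9
So y = 9

Answer: 9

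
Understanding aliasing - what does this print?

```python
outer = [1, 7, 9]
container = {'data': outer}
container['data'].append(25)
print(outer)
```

Key concept: dict holds reference to list.
Step by step:
`outer = [1, 7, 9]` → outer = [1, 7, 9]
`container = {'data': outer}` → container = {'data': [1, 7, 9]}
`container['data'].append(25)` → outer = [1, 7, 9, 25]; container = {'data': [1, 7, 9, 25]}
`print(outer)` → prints [1, 7, 9, 25]

Answer: [1, 7, 9, 25]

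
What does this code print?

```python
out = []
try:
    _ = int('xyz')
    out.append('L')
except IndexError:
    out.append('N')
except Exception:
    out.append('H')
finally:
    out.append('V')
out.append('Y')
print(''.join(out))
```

Execution trace: 'H' (except Exception) → 'V' (finally) → 'Y' (after the try/except). Output: HVY

Answer: HVY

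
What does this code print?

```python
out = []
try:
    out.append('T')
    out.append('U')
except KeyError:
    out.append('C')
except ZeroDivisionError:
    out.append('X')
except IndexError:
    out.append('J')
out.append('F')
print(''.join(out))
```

Execution trace: 'T' (try body) → 'U' (try body, no exception) → 'F' (after the try/except). Output: TUF

Answer: TUF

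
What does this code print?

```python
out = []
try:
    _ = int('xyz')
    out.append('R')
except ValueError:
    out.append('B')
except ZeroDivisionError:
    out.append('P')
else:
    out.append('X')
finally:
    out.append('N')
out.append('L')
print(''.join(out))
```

Execution trace: 'B' (except ValueError) → 'N' (finally) → 'L' (after the try/except). Output: BNL

Answer: BNL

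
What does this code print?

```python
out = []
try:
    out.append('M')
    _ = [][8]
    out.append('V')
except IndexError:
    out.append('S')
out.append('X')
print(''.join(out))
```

Execution trace: 'M' (try body) → 'S' (except IndexError) → 'X' (after the try/except). Output: MSX

Answer: MSX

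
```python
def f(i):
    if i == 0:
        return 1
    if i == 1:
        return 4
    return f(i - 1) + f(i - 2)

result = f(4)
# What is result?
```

Build up from base cases: f(0)=1, f(1)=4, f(2)=5, f(3)=9, f(4)=14

Answer: 14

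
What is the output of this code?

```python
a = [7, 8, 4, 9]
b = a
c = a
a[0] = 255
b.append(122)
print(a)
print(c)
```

Key concept: multiple aliases.
Step by step:
`a = [7, 8, 4, 9]` → a = [7, 8, 4, 9]
`b = a` → b = [7, 8, 4, 9] (same object as a)
`c = a` → c = [7, 8, 4, 9] (same object as a, b)
`a[0] = 255` → a = [255, 8, 4, 9] (same object as b, c); b = [255, 8, 4, 9] (same object as a, c); c = [255, 8, 4, 9] (same object as a, b)
`b.append(122)` → a = [255, 8, 4, 9, 122] (same object as b, c); b = [255, 8, 4, 9, 122] (same object as a, c); c = [255, 8, 4, 9, 122] (same object as a, b)
`print(a)` → prints [255, 8, 4, 9, 122]
`print(c)` → prints [255, 8, 4, 9, 122]

Answer:
[255, 8, 4, 9, 122]
[255, 8, 4, 9, 122]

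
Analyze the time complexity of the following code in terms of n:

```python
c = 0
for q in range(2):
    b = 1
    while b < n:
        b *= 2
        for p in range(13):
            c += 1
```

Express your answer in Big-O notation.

Each loop level contributes: 1 × log n × 1. Multiplying the contributions gives O(log n).

Answer: O(log n)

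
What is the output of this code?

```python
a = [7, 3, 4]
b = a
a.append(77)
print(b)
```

Key concept: basic list aliasing.
Step by step:
`a = [7, 3, 4]` → a = [7, 3, 4]
`b = a` → b = [7, 3, 4] (same object as a)
`a.append(77)` → a = [7, 3, 4, 77] (same object as b); b = [7, 3, 4, 77] (same object as a)
`print(b)` → prints [7, 3, 4, 77]

Answer: [7, 3, 4, 77]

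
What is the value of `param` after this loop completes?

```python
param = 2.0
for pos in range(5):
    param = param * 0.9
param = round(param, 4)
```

Exponential decay: 2.0 * 0.9^5
`param` takes the values: 2.0 → 1.8 → 1.62 → 1.458 → 1.3122 → 1.18098 → 1.181

Answer: 1.181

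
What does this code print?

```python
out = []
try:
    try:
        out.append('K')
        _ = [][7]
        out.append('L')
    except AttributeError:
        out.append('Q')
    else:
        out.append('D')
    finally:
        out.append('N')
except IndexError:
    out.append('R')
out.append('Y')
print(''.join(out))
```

Execution trace: 'K' (try body) → 'N' (finally) → 'R' (outer except IndexError) → 'Y' (after the try/except). Output: KNRY

Answer: KNRY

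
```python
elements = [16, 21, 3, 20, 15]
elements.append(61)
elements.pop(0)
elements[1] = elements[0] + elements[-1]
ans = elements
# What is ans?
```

Trace:
`elements = [16, 21, 3, 20, 15]` → elements = [16, 21, 3, 20, 15]
`elements.append(61)` → elements = [16, 21, 3, 20, 15, 61]
`elements.pop(0)` → elements = [21, 3, 20, 15, 61]
`elements[1] = elements[0] + elements[-1]` → elements = [21, 82, 20, 15, 61]
`ans = elements` → ans = [21, 82, 20, 15, 61]
So ans = [21, 82, 20, 15, 61]

Answer: [21, 82, 20, 15, 61]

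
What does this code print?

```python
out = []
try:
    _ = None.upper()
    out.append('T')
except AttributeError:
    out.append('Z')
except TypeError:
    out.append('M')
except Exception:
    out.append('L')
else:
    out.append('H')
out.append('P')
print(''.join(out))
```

Execution trace: 'Z' (except AttributeError) → 'P' (after the try/except). Output: ZP

Answer: ZP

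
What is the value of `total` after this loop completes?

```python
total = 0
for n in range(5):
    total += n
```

Sum of 0 to 4 = 10
`total` takes the values: 0 → 1 → 3 → 6 → 10

Answer: 10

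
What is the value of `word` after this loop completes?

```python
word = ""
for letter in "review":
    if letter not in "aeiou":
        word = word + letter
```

Remove vowels from 'review'
`word` takes the values: "" → "r" → "rv" → "rvw"

Answer: "rvw"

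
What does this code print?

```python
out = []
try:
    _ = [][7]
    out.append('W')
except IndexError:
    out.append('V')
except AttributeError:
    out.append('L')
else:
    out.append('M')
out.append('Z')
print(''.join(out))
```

Execution trace: 'V' (except IndexError) → 'Z' (after the try/except). Output: VZ

Answer: VZ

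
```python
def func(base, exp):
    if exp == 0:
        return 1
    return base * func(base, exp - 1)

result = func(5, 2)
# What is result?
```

func(5, 2) = 5 * 5 = 25

Answer: 25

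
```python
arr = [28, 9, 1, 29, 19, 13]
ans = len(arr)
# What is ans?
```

Trace:
`arr = [28, 9, 1, 29, 19, 13]` → arr = [28, 9, 1, 29, 19, 13]
`ans = len(arr)` → ans = 6
So ans = 6

Answer: 6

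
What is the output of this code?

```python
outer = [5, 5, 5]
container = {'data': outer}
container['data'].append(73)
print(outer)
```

Key concept: dict holds reference to list.
Step by step:
`outer = [5, 5, 5]` → outer = [5, 5, 5]
`container = {'data': outer}` → container = {'data': [5, 5, 5]}
`container['data'].append(73)` → outer = [5, 5, 5, 73]; container = {'data': [5, 5, 5, 73]}
`print(outer)` → prints [5, 5, 5, 73]

Answer: [5, 5, 5, 73]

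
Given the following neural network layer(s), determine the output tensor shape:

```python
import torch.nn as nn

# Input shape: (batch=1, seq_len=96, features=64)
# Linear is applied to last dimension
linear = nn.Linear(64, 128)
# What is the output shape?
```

Input: (1, 96, 64) -> Output: (1, 96, 128)

Answer: (1, 96, 128)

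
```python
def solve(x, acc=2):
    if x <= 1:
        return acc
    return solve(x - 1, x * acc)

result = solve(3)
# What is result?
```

Accumulator trace (n, acc): (3, 2) -> (2, 6) -> (1, 12) -> return 12

Answer: 12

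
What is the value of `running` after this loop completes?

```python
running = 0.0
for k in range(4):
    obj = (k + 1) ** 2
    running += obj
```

Sum of squared losses 1² + 2² + ... + 4²
`running` takes the values: 0.0 → 1.0 → 5.0 → 14.0 → 30.0

Answer: 30.0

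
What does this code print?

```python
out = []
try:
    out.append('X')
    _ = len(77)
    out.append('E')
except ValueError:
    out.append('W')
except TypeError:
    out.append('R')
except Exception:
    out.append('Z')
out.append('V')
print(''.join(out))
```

Execution trace: 'X' (try body) → 'R' (except TypeError) → 'V' (after the try/except). Output: XRV

Answer: XRV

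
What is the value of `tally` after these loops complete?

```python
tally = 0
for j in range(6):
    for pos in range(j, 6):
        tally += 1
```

Upper triangle: 6 + 5 + ... + 1
`tally` takes the values: 0 → 1 → 2 → 3 → 4 → 5 → 6 → 7 → 8 → 9 → 10 → 11 → 12 → 13 → 14 → 15 → 16 → 17 → 18 → 19 → 20 → 21

Answer: 21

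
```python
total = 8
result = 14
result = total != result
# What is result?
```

Trace:
`total = 8` → total = 8
`result = 14` → result = 14
`result = total != result` → result = True
So result = True

Answer: True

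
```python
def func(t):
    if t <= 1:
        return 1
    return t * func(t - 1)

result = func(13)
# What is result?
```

func(13) = 13 * 12 * 11 * 10 * 9 * 8 * 7 * 6 * 5 * 4 * 3 * 2 * 1 = 6227020800

Answer: 6227020800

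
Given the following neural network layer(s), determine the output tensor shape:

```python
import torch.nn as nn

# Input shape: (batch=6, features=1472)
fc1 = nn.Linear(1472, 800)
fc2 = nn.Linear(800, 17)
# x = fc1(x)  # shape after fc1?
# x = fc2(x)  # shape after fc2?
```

Input: (6, 1472) -> after fc1: (6, 800) -> Output: (6, 17)

Answer: (6, 17)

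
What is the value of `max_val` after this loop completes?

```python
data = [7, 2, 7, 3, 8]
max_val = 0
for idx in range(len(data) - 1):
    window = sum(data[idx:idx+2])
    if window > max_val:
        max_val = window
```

Max sum of 2-element window in [7, 2, 7, 3, 8]
`max_val` takes the values: 0 → 9 → 10 → 11

Answer: 11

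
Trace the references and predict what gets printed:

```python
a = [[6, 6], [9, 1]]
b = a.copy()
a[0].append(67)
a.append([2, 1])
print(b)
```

Key concept: shallow copy with nested lists.
Step by step:
`a = [[6, 6], [9, 1]]` → a = [[6, 6], [9, 1]]
`b = a.copy()` → b = [[6, 6], [9, 1]]
`a[0].append(67)` → a = [[6, 6, 67], [9, 1]]; b = [[6, 6, 67], [9, 1]]
`a.append([2, 1])` → a = [[6, 6, 67], [9, 1], [2, 1]]
`print(b)` → prints [[6, 6, 67], [9, 1]]

Answer: [[6, 6, 67], [9, 1]]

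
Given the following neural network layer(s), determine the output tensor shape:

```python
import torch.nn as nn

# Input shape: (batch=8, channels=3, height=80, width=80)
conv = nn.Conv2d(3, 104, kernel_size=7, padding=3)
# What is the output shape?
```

Input: (8, 3, 80, 80) -> Output: (8, 104, 80, 80)

Answer: (8, 104, 80, 80)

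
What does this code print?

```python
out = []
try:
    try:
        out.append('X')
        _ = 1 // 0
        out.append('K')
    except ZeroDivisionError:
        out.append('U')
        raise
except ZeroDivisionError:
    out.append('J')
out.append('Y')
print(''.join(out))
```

Execution trace: 'X' (inner try body) → 'U' (inner except ZeroDivisionError) → 'J' (outer except ZeroDivisionError) → 'Y' (after the try/except). Output: XUJY

Answer: XUJY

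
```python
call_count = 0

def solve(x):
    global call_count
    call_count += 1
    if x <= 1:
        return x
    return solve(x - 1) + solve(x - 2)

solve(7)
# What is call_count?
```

Calls(x) = 1 + Calls(x-1) + Calls(x-2); Calls(0)=Calls(1)=1. For x=7 this gives 41.

Answer: 41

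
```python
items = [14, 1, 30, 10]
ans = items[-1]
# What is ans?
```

Trace:
`items = [14, 1, 30, 10]` → items = [14, 1, 30, 10]
`ans = items[-1]` → ans = 10
So ans = 10

Answer: 10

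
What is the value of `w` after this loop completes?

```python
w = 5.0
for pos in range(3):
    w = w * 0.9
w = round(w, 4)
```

Exponential decay: 5.0 * 0.9^3
`w` takes the values: 5.0 → 4.5 → 4.05 → 3.645

Answer: 3.645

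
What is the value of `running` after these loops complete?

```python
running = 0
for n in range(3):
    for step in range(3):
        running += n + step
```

Sum of all n+step for n,step in 3x3
`running` takes the values: 0 → 1 → 3 → 4 → 6 → 9 → 11 → 14 → 18

Answer: 18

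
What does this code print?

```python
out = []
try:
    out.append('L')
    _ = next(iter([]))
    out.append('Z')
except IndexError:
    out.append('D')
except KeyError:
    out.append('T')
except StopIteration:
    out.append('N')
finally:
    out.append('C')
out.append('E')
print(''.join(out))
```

Execution trace: 'L' (try body) → 'N' (except StopIteration) → 'C' (finally) → 'E' (after the try/except). Output: LNCE

Answer: LNCE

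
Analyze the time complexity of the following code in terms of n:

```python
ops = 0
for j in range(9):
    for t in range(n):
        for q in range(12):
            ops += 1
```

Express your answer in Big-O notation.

Each loop level contributes: 1 × n × 1. Multiplying the contributions gives O(n).

Answer: O(n)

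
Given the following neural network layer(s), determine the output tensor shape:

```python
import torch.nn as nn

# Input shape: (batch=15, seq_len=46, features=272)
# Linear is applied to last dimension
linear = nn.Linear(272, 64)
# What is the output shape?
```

Input: (15, 46, 272) -> Output: (15, 46, 64)

Answer: (15, 46, 64)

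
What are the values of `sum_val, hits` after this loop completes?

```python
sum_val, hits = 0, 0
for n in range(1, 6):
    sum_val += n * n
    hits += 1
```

Sum of squares and count
`sum_val, hits` takes the values: (0, 0) → (1, 0) → (1, 1) → (5, 1) → (5, 2) → (14, 2) → (14, 3) → (30, 3) → (30, 4) → (55, 4) → (55, 5)

Answer: 55, 5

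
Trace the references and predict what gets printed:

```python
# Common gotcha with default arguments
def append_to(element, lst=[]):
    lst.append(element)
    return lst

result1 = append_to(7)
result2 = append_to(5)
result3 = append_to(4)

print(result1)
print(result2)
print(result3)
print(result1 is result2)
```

Key concept: mutable default argument gotcha.
Step by step:
`result1 = append_to(7)` → result1 = [7]
`result2 = append_to(5)` → result1 = [7, 5] (same object as result2); result2 = [7, 5] (same object as result1)
`result3 = append_to(4)` → result1 = [7, 5, 4] (same object as result2, result3); result2 = [7, 5, 4] (same object as result1, result3); result3 = [7, 5, 4] (same object as result1, result2)
`print(result1)` → prints [7, 5, 4]
`print(result2)` → prints [7, 5, 4]
`print(result3)` → prints [7, 5, 4]
`print(result1 is result2)` → prints True

Answer:
[7, 5, 4]
[7, 5, 4]
[7, 5, 4]
True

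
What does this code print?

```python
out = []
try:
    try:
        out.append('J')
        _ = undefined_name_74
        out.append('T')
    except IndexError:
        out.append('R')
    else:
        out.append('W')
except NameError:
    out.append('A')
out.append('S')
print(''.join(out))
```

Execution trace: 'J' (try body) → 'A' (outer except NameError) → 'S' (after the try/except). Output: JAS

Answer: JAS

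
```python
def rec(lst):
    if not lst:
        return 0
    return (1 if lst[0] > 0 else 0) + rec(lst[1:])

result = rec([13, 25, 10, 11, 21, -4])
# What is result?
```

Count of positive elements in [13, 25, 10, 11, 21, -4] = 5

Answer: 5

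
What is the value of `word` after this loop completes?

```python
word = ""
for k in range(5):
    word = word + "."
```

Repeat '.' 5 times
`word` takes the values: "" → "." → ".." → "..." → "...." → "....."

Answer: "....."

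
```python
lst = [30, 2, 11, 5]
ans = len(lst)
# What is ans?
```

Trace:
`lst = [30, 2, 11, 5]` → lst = [30, 2, 11, 5]
`ans = len(lst)` → ans = 4
So ans = 4

Answer: 4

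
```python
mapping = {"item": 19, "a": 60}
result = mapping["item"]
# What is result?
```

Trace:
`mapping = {"item": 19, "a": 60}` → mapping = {'item': 19, 'a': 60}
`result = mapping["item"]` → result = 19
So result = 19

Answer: 19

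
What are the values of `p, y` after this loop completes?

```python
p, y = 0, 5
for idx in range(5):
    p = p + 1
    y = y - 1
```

p goes 0→5, y goes 5→0
`p, y` takes the values: (0, 5) → (1, 5) → (1, 4) → (2, 4) → (2, 3) → (3, 3) → (3, 2) → (4, 2) → (4, 1) → (5, 1) → (5, 0)

Answer: 5, 0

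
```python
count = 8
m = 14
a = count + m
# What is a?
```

Trace:
`count = 8` → count = 8
`m = 14` → m = 14
`a = count + m` → a = 22
So a = 22

Answer: 22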